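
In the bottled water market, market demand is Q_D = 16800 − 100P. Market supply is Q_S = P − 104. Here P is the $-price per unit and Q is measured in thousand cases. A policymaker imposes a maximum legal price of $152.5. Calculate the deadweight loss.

In inverse form: demand P = 168 − 0.01Q, supply P = 104 + Q.
Competitive equilibrium: 168 − 0.01Q = 104 + Q → Q* = 63.3663, P* = 167.3663.
At the ceiling P = 152.5, quantity supplied = (152.5 − 104)/1 = 48.5.
Willingness to pay at Q' = 48.5: 168 − 0.01·48.5 = 167.515.
ΔQ = 63.3663 − 48.5 = 14.8663; wedge = 167.515 − 152.5 = 15.015.
Welfare loss = ½ × 14.8663 × 15.015 = $111.61 thousand.

$111.61 thousand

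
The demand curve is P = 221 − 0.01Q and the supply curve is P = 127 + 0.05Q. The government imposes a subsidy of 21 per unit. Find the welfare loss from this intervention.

3675

Competitive equilibrium: 221 − 0.01Q = 127 + 0.05Q → Q* = 1566.6667, P* = 205.3333.
The subsidy lowers effective supply by 21: P = 106 + 0.05Q.
New quantity: 221 − 0.01Q = 106 + 0.05Q → Q' = 1916.6667.
Overproduction ΔQ = 1916.6667 − 1566.6667 = 350; wedge = subsidy = 21.
DWL = ½ × 350 × 21 = 3675.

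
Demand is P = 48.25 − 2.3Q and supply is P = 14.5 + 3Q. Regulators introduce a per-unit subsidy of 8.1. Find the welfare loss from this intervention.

Competitive equilibrium: 48.25 − 2.3Q = 14.5 + 3Q → Q* = 6.3679, P* = 33.6038.
The subsidy lowers effective supply by 8.1: P = 6.4 + 3Q.
New quantity: 48.25 − 2.3Q = 6.4 + 3Q → Q' = 7.8962.
Overproduction ΔQ = 7.8962 − 6.3679 = 1.5283; wedge = subsidy = 8.1.
DWL = ½ × 1.5283 × 8.1 = 6.19.

6.19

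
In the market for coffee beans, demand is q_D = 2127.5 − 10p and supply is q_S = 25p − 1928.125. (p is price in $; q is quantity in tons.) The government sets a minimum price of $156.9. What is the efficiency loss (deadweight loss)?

In inverse form: demand p = 212.75 − 0.1q, supply p = 77.125 + 0.04q.
Competitive equilibrium: 212.75 − 0.1q = 77.125 + 0.04q → q* = 968.75, p* = 115.875.
At the floor p = 156.9, quantity demanded = (212.75 − 156.9)/0.1 = 558.5.
Sellers' marginal cost at q' = 558.5: 77.125 + 0.04·558.5 = 99.465.
Δq = 968.75 − 558.5 = 410.25; wedge = 156.9 − 99.465 = 57.435.
Deadweight loss = ½ × 410.25 × 57.435 = $11781.35.

$11781.35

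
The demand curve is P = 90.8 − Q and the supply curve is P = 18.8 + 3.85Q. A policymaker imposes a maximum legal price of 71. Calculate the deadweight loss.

Competitive equilibrium: 90.8 − Q = 18.8 + 3.85Q → Q* = 14.8454, P* = 75.9546.
At the ceiling P = 71, quantity supplied = (71 − 18.8)/3.85 = 13.5584.
Willingness to pay at Q' = 13.5584: 90.8 − 1·13.5584 = 77.2416.
ΔQ = 14.8454 − 13.5584 = 1.287; wedge = 77.2416 − 71 = 6.2416.
Welfare loss = ½ × 1.287 × 6.2416 = 4.02.

4.02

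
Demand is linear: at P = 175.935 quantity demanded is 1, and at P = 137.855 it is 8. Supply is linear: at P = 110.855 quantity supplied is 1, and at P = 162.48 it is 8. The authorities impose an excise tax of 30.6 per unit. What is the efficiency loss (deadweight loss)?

Demand slope = (137.855 − 175.935)/(8 − 1) = −5.44, so P = 181.375 − 5.44Q.
Supply slope = (162.48 − 110.855)/(8 − 1) = 7.375, so P = 103.48 + 7.375Q.
Competitive equilibrium: 181.375 − 5.44Q = 103.48 + 7.375Q → Q* = 6.0784, P* = 148.3084.
With the tax, the buyer price exceeds the seller price by 30.6: (181.375 − 5.44Q) − (103.48 + 7.375Q) = 30.6 → Q' = 3.6906.
ΔQ = 6.0784 − 3.6906 = 2.3878; the wedge equals the tax, 30.6.
The triangle = ½ × 2.3878 × 30.6 = 36.53.

36.53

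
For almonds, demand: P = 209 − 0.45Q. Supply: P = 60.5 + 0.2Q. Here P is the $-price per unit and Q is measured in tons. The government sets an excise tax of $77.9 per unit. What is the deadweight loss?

Competitive equilibrium: 209 − 0.45Q = 60.5 + 0.2Q → Q* = 228.4615, P* = 106.1923.
With the tax, the buyer price exceeds the seller price by 77.9: (209 − 0.45Q) − (60.5 + 0.2Q) = 77.9 → Q' = 108.6154.
ΔQ = 228.4615 − 108.6154 = 119.8461; the wedge equals the tax, 77.9.
Welfare loss = ½ × 119.8461 × 77.9 = $4668.01.

$4668.01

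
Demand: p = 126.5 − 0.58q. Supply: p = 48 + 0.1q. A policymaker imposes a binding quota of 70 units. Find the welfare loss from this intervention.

702.07

Competitive equilibrium: 126.5 − 0.58q = 48 + 0.1q → q* = 115.4412, p* = 59.5441.
At q = 70: demand price = 126.5 − 0.58·70 = 85.9; supply price = 48 + 0.1·70 = 55.
Δq = 115.4412 − 70 = 45.4412; wedge = 85.9 − 55 = 30.9.
DWL = ½ × 45.4412 × 30.9 = 702.07.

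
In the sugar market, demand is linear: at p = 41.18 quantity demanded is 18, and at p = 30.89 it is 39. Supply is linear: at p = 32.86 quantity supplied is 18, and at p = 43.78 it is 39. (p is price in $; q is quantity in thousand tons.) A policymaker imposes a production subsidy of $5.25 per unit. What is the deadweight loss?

Demand slope = (30.89 − 41.18)/(39 − 18) = −0.49, so p = 50 − 0.49q.
Supply slope = (43.78 − 32.86)/(39 − 18) = 0.52, so p = 23.5 + 0.52q.
Competitive equilibrium: 50 − 0.49q = 23.5 + 0.52q → q* = 26.2376, p* = 37.1436.
The subsidy lowers effective supply by 5.25: p = 18.25 + 0.52q.
New quantity: 50 − 0.49q = 18.25 + 0.52q → q' = 31.4356.
Overproduction Δq = 31.4356 − 26.2376 = 5.198; wedge = subsidy = 5.25.
The triangle = ½ × 5.198 × 5.25 = $13.64 thousand.

$13.64 thousand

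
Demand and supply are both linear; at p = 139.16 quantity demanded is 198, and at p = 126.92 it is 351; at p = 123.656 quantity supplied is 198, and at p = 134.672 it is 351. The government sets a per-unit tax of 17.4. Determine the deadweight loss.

Demand slope = (126.92 − 139.16)/(351 − 198) = −0.08, so p = 155 − 0.08q.
Supply slope = (134.672 − 123.656)/(351 − 198) = 0.072, so p = 109.4 + 0.072q.
Competitive equilibrium: 155 − 0.08q = 109.4 + 0.072q → q* = 300, p* = 131.
With the tax, the buyer price exceeds the seller price by 17.4: (155 − 0.08q) − (109.4 + 0.072q) = 17.4 → q' = 185.5263.
Δq = 300 − 185.5263 = 114.4737; the wedge equals the tax, 17.4.
The triangle = ½ × 114.4737 × 17.4 = 995.92.

995.92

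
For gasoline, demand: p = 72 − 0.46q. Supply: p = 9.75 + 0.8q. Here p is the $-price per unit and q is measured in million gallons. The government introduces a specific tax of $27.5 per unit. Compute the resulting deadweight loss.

Competitive equilibrium: 72 − 0.46q = 9.75 + 0.8q → q* = 49.4048, p* = 49.2738.
With the tax, the buyer price exceeds the seller price by 27.5: (72 − 0.46q) − (9.75 + 0.8q) = 27.5 → q' = 27.5794.
Δq = 49.4048 − 27.5794 = 21.8254; the wedge equals the tax, 27.5.
DWL = ½ × 21.8254 × 27.5 = $300.10 million.

$300.10 million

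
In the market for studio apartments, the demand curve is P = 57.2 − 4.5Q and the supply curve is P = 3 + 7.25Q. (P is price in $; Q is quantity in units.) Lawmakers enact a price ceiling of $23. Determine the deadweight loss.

$20.20

Competitive equilibrium: 57.2 − 4.5Q = 3 + 7.25Q → Q* = 4.6128, P* = 36.4426.
At the ceiling P = 23, quantity supplied = (23 − 3)/7.25 = 2.7586.
Willingness to pay at Q' = 2.7586: 57.2 − 4.5·2.7586 = 44.7863.
ΔQ = 4.6128 − 2.7586 = 1.8542; wedge = 44.7863 − 23 = 21.7863.
Deadweight loss = ½ × 1.8542 × 21.7863 = $20.20.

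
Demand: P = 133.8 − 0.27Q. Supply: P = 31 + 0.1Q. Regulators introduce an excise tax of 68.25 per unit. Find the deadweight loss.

Competitive equilibrium: 133.8 − 0.27Q = 31 + 0.1Q → Q* = 277.8378, P* = 58.7838.
With the tax, the buyer price exceeds the seller price by 68.25: (133.8 − 0.27Q) − (31 + 0.1Q) = 68.25 → Q' = 93.3784.
ΔQ = 277.8378 − 93.3784 = 184.4594; the wedge equals the tax, 68.25.
Deadweight loss = ½ × 184.4594 × 68.25 = 6294.68.

6294.68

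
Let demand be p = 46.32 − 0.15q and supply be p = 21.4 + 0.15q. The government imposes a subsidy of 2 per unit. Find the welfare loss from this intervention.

Competitive equilibrium: 46.32 − 0.15q = 21.4 + 0.15q → q* = 83.0667, p* = 33.86.
The subsidy lowers effective supply by 2: p = 19.4 + 0.15q.
New quantity: 46.32 − 0.15q = 19.4 + 0.15q → q' = 89.7333.
Overproduction Δq = 89.7333 − 83.0667 = 6.6666; wedge = subsidy = 2.
Welfare loss = ½ × 6.6666 × 2 = 6.67.

6.67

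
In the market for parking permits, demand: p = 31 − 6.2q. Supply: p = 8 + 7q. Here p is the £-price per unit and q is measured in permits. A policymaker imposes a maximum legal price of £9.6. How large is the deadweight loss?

Competitive equilibrium: 31 − 6.2q = 8 + 7q → q* = 1.74242, p* = 20.19697.
At the ceiling p = 9.6, quantity supplied = (9.6 − 8)/7 = 0.22857.
Willingness to pay at q' = 0.22857: 31 − 6.2·0.22857 = 29.58287.
Δq = 1.74242 − 0.22857 = 1.51385; wedge = 29.58287 − 9.6 = 19.98287.
The triangle = ½ × 1.51385 × 19.98287 = £15.13.

£15.13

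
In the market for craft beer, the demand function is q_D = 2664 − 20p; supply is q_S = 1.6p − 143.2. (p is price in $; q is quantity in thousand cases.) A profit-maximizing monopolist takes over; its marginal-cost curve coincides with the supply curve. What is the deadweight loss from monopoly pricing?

$6.73 thousand

In inverse form: demand p = 133.2 − 0.05q, supply p = 89.5 + 0.625q.
Competitive equilibrium: 133.2 − 0.05q = 89.5 + 0.625q → q* = 64.7407, p* = 129.963.
Marginal revenue: MR = 133.2 − 0.1q. Set MR = MC: 133.2 − 0.1q = 89.5 + 0.625q → q_m = 60.2759.
Price p_m = 133.2 − 0.05·60.2759 = 130.1862; MC(q_m) = 89.5 + 0.625·60.2759 = 127.1724.
Competitive q* = 64.7407, so Δq = 4.4648; wedge = 130.1862 − 127.1724 = 3.0138.
Deadweight loss = ½ × 4.4648 × 3.0138 = $6.73 thousand.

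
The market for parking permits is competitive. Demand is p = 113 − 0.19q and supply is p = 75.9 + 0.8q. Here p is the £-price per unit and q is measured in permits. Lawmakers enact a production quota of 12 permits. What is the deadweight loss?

Competitive equilibrium: 113 − 0.19q = 75.9 + 0.8q → q* = 37.4747, p* = 105.8798.
At q = 12: demand price = 113 − 0.19·12 = 110.72; supply price = 75.9 + 0.8·12 = 85.5.
Δq = 37.4747 − 12 = 25.4747; wedge = 110.72 − 85.5 = 25.22.
DWL = ½ × 25.4747 × 25.22 = £321.24.

£321.24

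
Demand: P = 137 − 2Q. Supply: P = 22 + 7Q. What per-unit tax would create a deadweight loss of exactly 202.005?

60.3

Competitive equilibrium: 137 − 2Q = 22 + 7Q → Q* = 12.7778, P* = 111.4444.
A tax t gives ΔQ = t/9 and wedge t, so DWL = t²/18.
t²/18 = 202.005 → t² = 3636.09 → t = 60.3.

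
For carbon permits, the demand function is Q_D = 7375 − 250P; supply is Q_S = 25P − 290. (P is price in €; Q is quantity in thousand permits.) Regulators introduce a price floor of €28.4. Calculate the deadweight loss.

In inverse form: demand P = 29.5 − 0.004Q, supply P = 11.6 + 0.04Q.
Competitive equilibrium: 29.5 − 0.004Q = 11.6 + 0.04Q → Q* = 406.8182, P* = 27.8727.
At the floor P = 28.4, quantity demanded = (29.5 − 28.4)/0.004 = 275.
Sellers' marginal cost at Q' = 275: 11.6 + 0.04·275 = 22.6.
ΔQ = 406.8182 − 275 = 131.8182; wedge = 28.4 − 22.6 = 5.8.
Welfare loss = ½ × 131.8182 × 5.8 = €382.27 thousand.

€382.27 thousand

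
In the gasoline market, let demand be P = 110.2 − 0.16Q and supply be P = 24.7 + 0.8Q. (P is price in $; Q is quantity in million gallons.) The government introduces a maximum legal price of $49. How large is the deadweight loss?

Competitive equilibrium: 110.2 − 0.16Q = 24.7 + 0.8Q → Q* = 89.0625, P* = 95.95.
At the ceiling P = 49, quantity supplied = (49 − 24.7)/0.8 = 30.375.
Willingness to pay at Q' = 30.375: 110.2 − 0.16·30.375 = 105.34.
ΔQ = 89.0625 − 30.375 = 58.6875; wedge = 105.34 − 49 = 56.34.
The triangle = ½ × 58.6875 × 56.34 = $1653.23 million.

$1653.23 million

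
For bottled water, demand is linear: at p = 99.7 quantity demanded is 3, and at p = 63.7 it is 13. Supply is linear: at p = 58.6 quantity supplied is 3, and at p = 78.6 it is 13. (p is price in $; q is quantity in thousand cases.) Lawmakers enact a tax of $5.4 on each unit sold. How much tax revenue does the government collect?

$50.625 thousand

Demand slope = (63.7 − 99.7)/(13 − 3) = −3.6, so p = 110.5 − 3.6q.
Supply slope = (78.6 − 58.6)/(13 − 3) = 2, so p = 52.6 + 2q.
Competitive equilibrium: 110.5 − 3.6q = 52.6 + 2q → q* = 10.3393, p* = 73.2786.
With the tax, the buyer price exceeds the seller price by 5.4: (110.5 − 3.6q) − (52.6 + 2q) = 5.4 → q' = 9.375.
Tax revenue = 5.4 × 9.375 = $50.625 thousand.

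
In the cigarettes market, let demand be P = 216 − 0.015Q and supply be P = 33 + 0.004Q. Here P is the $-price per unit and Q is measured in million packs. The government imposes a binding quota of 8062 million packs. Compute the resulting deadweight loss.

$23403.99 million

Competitive equilibrium: 216 − 0.015Q = 33 + 0.004Q → Q* = 9631.5789, P* = 71.5263.
At Q = 8062: demand price = 216 − 0.015·8062 = 95.07; supply price = 33 + 0.004·8062 = 65.248.
ΔQ = 9631.5789 − 8062 = 1569.5789; wedge = 95.07 − 65.248 = 29.822.
Deadweight loss = ½ × 1569.5789 × 29.822 = $23403.99 million.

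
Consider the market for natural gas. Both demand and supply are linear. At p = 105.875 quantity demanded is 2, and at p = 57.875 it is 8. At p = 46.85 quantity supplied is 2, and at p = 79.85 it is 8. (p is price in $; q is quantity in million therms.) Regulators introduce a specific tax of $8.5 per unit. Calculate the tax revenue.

Demand slope = (57.875 − 105.875)/(8 − 2) = −8, so p = 121.875 − 8q.
Supply slope = (79.85 − 46.85)/(8 − 2) = 5.5, so p = 35.85 + 5.5q.
Competitive equilibrium: 121.875 − 8q = 35.85 + 5.5q → q* = 6.3722, p* = 70.8972.
With the tax, the buyer price exceeds the seller price by 8.5: (121.875 − 8q) − (35.85 + 5.5q) = 8.5 → q' = 5.7426.
Tax revenue = 8.5 × 5.7426 = $48.81 million.

$48.81 million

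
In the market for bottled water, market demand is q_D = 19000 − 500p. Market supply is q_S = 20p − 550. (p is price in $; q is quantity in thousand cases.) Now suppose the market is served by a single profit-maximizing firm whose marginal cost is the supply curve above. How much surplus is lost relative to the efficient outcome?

In inverse form: demand p = 38 − 0.002q, supply p = 27.5 + 0.05q.
Competitive equilibrium: 38 − 0.002q = 27.5 + 0.05q → q* = 201.9231, p* = 37.5962.
Marginal revenue: MR = 38 − 0.004q. Set MR = MC: 38 − 0.004q = 27.5 + 0.05q → q_m = 194.4444.
Price p_m = 38 − 0.002·194.4444 = 37.6111; MC(q_m) = 27.5 + 0.05·194.4444 = 37.2222.
Competitive q* = 201.9231, so Δq = 7.4787; wedge = 37.6111 − 37.2222 = 0.3889.
Deadweight loss = ½ × 7.4787 × 0.3889 = $1.45 thousand.

$1.45 thousand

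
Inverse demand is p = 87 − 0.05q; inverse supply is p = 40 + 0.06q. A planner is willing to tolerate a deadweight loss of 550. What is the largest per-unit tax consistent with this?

11

Competitive equilibrium: 87 − 0.05q = 40 + 0.06q → q* = 427.2727, p* = 65.6364.
A tax t gives Δq = t/0.11 and wedge t, so DWL = t²/0.22.
t²/0.22 = 550 → t² = 121 → t = 11.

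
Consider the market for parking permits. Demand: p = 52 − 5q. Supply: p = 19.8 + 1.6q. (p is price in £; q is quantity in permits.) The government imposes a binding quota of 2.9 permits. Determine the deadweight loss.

£12.92

Competitive equilibrium: 52 − 5q = 19.8 + 1.6q → q* = 4.8788, p* = 27.6061.
At q = 2.9: demand price = 52 − 5·2.9 = 37.5; supply price = 19.8 + 1.6·2.9 = 24.44.
Δq = 4.8788 − 2.9 = 1.9788; wedge = 37.5 − 24.44 = 13.06.
DWL = ½ × 1.9788 × 13.06 = £12.92.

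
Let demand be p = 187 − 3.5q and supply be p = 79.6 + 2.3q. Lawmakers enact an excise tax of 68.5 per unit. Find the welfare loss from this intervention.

404.50

Competitive equilibrium: 187 − 3.5q = 79.6 + 2.3q → q* = 18.5172, p* = 122.1897.
With the tax, the buyer price exceeds the seller price by 68.5: (187 − 3.5q) − (79.6 + 2.3q) = 68.5 → q' = 6.7069.
Δq = 18.5172 − 6.7069 = 11.8103; the wedge equals the tax, 68.5.
Deadweight loss = ½ × 11.8103 × 68.5 = 404.50.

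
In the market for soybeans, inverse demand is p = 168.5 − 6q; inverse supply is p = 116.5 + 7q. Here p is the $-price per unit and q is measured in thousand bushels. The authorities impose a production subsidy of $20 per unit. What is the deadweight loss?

Competitive equilibrium: 168.5 − 6q = 116.5 + 7q → q* = 4, p* = 144.5.
The subsidy lowers effective supply by 20: p = 96.5 + 7q.
New quantity: 168.5 − 6q = 96.5 + 7q → q' = 5.53846.
Overproduction Δq = 5.53846 − 4 = 1.53846; wedge = subsidy = 20.
DWL = ½ × 1.53846 × 20 = $15.38 thousand.

$15.38 thousand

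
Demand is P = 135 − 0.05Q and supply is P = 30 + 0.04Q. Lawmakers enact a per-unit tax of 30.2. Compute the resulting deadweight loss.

Competitive equilibrium: 135 − 0.05Q = 30 + 0.04Q → Q* = 1166.6667, P* = 76.6667.
With the tax, the buyer price exceeds the seller price by 30.2: (135 − 0.05Q) − (30 + 0.04Q) = 30.2 → Q' = 831.1111.
ΔQ = 1166.6667 − 831.1111 = 335.5556; the wedge equals the tax, 30.2.
The triangle = ½ × 335.5556 × 30.2 = 5066.89.

5066.89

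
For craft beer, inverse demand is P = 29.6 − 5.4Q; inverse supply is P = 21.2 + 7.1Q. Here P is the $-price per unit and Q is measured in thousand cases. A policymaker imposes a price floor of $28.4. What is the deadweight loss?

$1.26 thousand

Competitive equilibrium: 29.6 − 5.4Q = 21.2 + 7.1Q → Q* = 0.672, P* = 25.9712.
At the floor P = 28.4, quantity demanded = (29.6 − 28.4)/5.4 = 0.2222.
Sellers' marginal cost at Q' = 0.2222: 21.2 + 7.1·0.2222 = 22.7776.
ΔQ = 0.672 − 0.2222 = 0.4498; wedge = 28.4 − 22.7776 = 5.6224.
Welfare loss = ½ × 0.4498 × 5.6224 = $1.26 thousand.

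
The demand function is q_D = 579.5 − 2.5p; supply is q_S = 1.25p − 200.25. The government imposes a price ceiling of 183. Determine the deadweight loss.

582.82

In inverse form: demand p = 231.8 − 0.4q, supply p = 160.2 + 0.8q.
Competitive equilibrium: 231.8 − 0.4q = 160.2 + 0.8q → q* = 59.6667, p* = 207.9333.
At the ceiling p = 183, quantity supplied = (183 − 160.2)/0.8 = 28.5.
Willingness to pay at q' = 28.5: 231.8 − 0.4·28.5 = 220.4.
Δq = 59.6667 − 28.5 = 31.1667; wedge = 220.4 − 183 = 37.4.
Welfare loss = ½ × 31.1667 × 37.4 = 582.82.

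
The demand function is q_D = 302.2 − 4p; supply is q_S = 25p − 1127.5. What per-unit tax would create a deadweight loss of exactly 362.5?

14.5

In inverse form: demand p = 75.55 − 0.25q, supply p = 45.1 + 0.04q.
Competitive equilibrium: 75.55 − 0.25q = 45.1 + 0.04q → q* = 105, p* = 49.3.
A tax t gives Δq = t/0.29 and wedge t, so DWL = t²/0.58.
t²/0.58 = 362.5 → t² = 210.25 → t = 14.5.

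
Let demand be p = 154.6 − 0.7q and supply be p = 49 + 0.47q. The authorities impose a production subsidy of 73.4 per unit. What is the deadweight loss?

Competitive equilibrium: 154.6 − 0.7q = 49 + 0.47q → q* = 90.2564, p* = 91.4205.
The subsidy lowers effective supply by 73.4: p = 0.47q − 24.4.
New quantity: 154.6 − 0.7q = 0.47q − 24.4 → q' = 152.9915.
Overproduction Δq = 152.9915 − 90.2564 = 62.7351; wedge = subsidy = 73.4.
The triangle = ½ × 62.7351 × 73.4 = 2302.38.

2302.38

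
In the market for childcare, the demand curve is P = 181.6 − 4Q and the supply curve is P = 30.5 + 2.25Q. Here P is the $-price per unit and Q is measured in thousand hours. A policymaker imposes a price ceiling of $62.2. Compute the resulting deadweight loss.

$317.97 thousand

Competitive equilibrium: 181.6 − 4Q = 30.5 + 2.25Q → Q* = 24.176, P* = 84.896.
At the ceiling P = 62.2, quantity supplied = (62.2 − 30.5)/2.25 = 14.0889.
Willingness to pay at Q' = 14.0889: 181.6 − 4·14.0889 = 125.2444.
ΔQ = 24.176 − 14.0889 = 10.0871; wedge = 125.2444 − 62.2 = 63.0444.
The triangle = ½ × 10.0871 × 63.0444 = $317.97 thousand.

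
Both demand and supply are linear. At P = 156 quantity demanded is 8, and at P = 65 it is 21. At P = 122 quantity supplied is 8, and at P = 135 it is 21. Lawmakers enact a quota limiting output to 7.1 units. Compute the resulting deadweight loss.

106.09

Demand slope = (65 − 156)/(21 − 8) = −7, so P = 212 − 7Q.
Supply slope = (135 − 122)/(21 − 8) = 1, so P = 114 + Q.
Competitive equilibrium: 212 − 7Q = 114 + Q → Q* = 12.25, P* = 126.25.
At Q = 7.1: demand price = 212 − 7·7.1 = 162.3; supply price = 114 + 1·7.1 = 121.1.
ΔQ = 12.25 − 7.1 = 5.15; wedge = 162.3 − 121.1 = 41.2.
Deadweight loss = ½ × 5.15 × 41.2 = 106.09.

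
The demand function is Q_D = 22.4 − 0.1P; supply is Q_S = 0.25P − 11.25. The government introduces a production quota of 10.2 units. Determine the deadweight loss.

In inverse form: demand P = 224 − 10Q, supply P = 45 + 4Q.
Competitive equilibrium: 224 − 10Q = 45 + 4Q → Q* = 12.7857, P* = 96.1429.
At Q = 10.2: demand price = 224 − 10·10.2 = 122; supply price = 45 + 4·10.2 = 85.8.
ΔQ = 12.7857 − 10.2 = 2.5857; wedge = 122 − 85.8 = 36.2.
Welfare loss = ½ × 2.5857 × 36.2 = 46.80.

46.80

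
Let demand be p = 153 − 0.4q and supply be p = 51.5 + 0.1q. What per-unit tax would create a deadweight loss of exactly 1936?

Competitive equilibrium: 153 − 0.4q = 51.5 + 0.1q → q* = 203, p* = 71.8.
A tax t gives Δq = t/0.5 and wedge t, so DWL = t²/1.
t²/1 = 1936 → t² = 1936 → t = 44.

44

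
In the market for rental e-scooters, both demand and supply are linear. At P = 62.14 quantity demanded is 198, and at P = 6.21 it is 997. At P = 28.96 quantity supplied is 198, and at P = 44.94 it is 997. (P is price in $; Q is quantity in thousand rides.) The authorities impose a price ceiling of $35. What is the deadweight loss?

$200 thousand

Demand slope = (6.21 − 62.14)/(997 − 198) = −0.07, so P = 76 − 0.07Q.
Supply slope = (44.94 − 28.96)/(997 − 198) = 0.02, so P = 25 + 0.02Q.
Competitive equilibrium: 76 − 0.07Q = 25 + 0.02Q → Q* = 566.6667, P* = 36.3333.
At the ceiling P = 35, quantity supplied = (35 − 25)/0.02 = 500.
Willingness to pay at Q' = 500: 76 − 0.07·500 = 41.
ΔQ = 566.6667 − 500 = 66.6667; wedge = 41 − 35 = 6.
Welfare loss = ½ × 66.6667 × 6 = $200 thousand.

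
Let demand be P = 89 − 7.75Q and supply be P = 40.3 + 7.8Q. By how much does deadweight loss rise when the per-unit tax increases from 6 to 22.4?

Competitive equilibrium: 89 − 7.75Q = 40.3 + 7.8Q → Q* = 3.1318, P* = 64.7283.
For a per-unit tax t: ΔQ = t/15.55, so DWL = ½·t·(t/15.55) = t²/31.1.
At t = 6: DWL = 1.158. At t = 22.4: DWL = 16.134.
Increase = 16.134 − 1.158 = 14.98.

14.98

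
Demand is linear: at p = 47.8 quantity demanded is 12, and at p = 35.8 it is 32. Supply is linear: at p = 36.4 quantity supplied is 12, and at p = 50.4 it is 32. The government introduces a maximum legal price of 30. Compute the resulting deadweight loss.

Demand slope = (35.8 − 47.8)/(32 − 12) = −0.6, so p = 55 − 0.6q.
Supply slope = (50.4 − 36.4)/(32 − 12) = 0.7, so p = 28 + 0.7q.
Competitive equilibrium: 55 − 0.6q = 28 + 0.7q → q* = 20.7692, p* = 42.5385.
At the ceiling p = 30, quantity supplied = (30 − 28)/0.7 = 2.8571.
Willingness to pay at q' = 2.8571: 55 − 0.6·2.8571 = 53.2857.
Δq = 20.7692 − 2.8571 = 17.9121; wedge = 53.2857 − 30 = 23.2857.
Welfare loss = ½ × 17.9121 × 23.2857 = 208.55.

208.55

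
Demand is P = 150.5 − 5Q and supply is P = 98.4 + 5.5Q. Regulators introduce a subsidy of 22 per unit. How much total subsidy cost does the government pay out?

Competitive equilibrium: 150.5 − 5Q = 98.4 + 5.5Q → Q* = 4.9619, P* = 125.6905.
The subsidy lowers effective supply by 22: P = 76.4 + 5.5Q.
New quantity: 150.5 − 5Q = 76.4 + 5.5Q → Q' = 7.0571.
Total subsidy cost = 22 × 7.0571 = 155.26.

155.26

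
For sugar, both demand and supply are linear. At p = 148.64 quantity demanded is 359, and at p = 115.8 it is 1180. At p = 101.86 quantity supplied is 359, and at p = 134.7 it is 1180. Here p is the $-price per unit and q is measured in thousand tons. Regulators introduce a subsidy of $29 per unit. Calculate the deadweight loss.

$5256.25 thousand

Demand slope = (115.8 − 148.64)/(1180 − 359) = −0.04, so p = 163 − 0.04q.
Supply slope = (134.7 − 101.86)/(1180 − 359) = 0.04, so p = 87.5 + 0.04q.
Competitive equilibrium: 163 − 0.04q = 87.5 + 0.04q → q* = 943.75, p* = 125.25.
The subsidy lowers effective supply by 29: p = 58.5 + 0.04q.
New quantity: 163 − 0.04q = 58.5 + 0.04q → q' = 1306.25.
Overproduction Δq = 1306.25 − 943.75 = 362.5; wedge = subsidy = 29.
Deadweight loss = ½ × 362.5 × 29 = $5256.25 thousand.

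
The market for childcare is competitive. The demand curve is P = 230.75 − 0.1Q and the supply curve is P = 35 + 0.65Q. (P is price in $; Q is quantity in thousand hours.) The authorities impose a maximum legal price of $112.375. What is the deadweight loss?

$7557.40 thousand

Competitive equilibrium: 230.75 − 0.1Q = 35 + 0.65Q → Q* = 261, P* = 204.65.
At the ceiling P = 112.375, quantity supplied = (112.375 − 35)/0.65 = 119.03846.
Willingness to pay at Q' = 119.03846: 230.75 − 0.1·119.03846 = 218.84615.
ΔQ = 261 − 119.03846 = 141.96154; wedge = 218.84615 − 112.375 = 106.47115.
DWL = ½ × 141.96154 × 106.47115 = $7557.40 thousand.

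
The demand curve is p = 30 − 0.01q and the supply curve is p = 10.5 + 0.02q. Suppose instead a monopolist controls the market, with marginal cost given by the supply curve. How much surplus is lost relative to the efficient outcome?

Competitive equilibrium: 30 − 0.01q = 10.5 + 0.02q → q* = 650, p* = 23.5.
Marginal revenue: MR = 30 − 0.02q. Set MR = MC: 30 − 0.02q = 10.5 + 0.02q → q_m = 487.5.
Price p_m = 30 − 0.01·487.5 = 25.125; MC(q_m) = 10.5 + 0.02·487.5 = 20.25.
Competitive q* = 650, so Δq = 162.5; wedge = 25.125 − 20.25 = 4.875.
The triangle = ½ × 162.5 × 4.875 = 396.09.

396.09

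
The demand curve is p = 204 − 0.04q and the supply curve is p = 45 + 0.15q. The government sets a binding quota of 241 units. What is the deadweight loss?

Competitive equilibrium: 204 − 0.04q = 45 + 0.15q → q* = 836.8421, p* = 170.5263.
At q = 241: demand price = 204 − 0.04·241 = 194.36; supply price = 45 + 0.15·241 = 81.15.
Δq = 836.8421 − 241 = 595.8421; wedge = 194.36 − 81.15 = 113.21.
Welfare loss = ½ × 595.8421 × 113.21 = 33727.64.

33727.64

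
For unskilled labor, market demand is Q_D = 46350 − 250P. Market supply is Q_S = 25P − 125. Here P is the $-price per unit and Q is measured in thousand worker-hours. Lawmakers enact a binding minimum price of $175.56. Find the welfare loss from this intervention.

$59171.20 thousand

In inverse form: demand P = 185.4 − 0.004Q, supply P = 5 + 0.04Q.
Competitive equilibrium: 185.4 − 0.004Q = 5 + 0.04Q → Q* = 4100, P* = 169.
At the floor P = 175.56, quantity demanded = (185.4 − 175.56)/0.004 = 2460.
Sellers' marginal cost at Q' = 2460: 5 + 0.04·2460 = 103.4.
ΔQ = 4100 − 2460 = 1640; wedge = 175.56 − 103.4 = 72.16.
The triangle = ½ × 1640 × 72.16 = $59171.20 thousand.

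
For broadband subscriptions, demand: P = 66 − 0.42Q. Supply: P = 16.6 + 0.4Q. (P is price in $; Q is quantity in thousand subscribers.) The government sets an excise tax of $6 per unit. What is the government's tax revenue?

Competitive equilibrium: 66 − 0.42Q = 16.6 + 0.4Q → Q* = 60.2439, P* = 40.6976.
With the tax, the buyer price exceeds the seller price by 6: (66 − 0.42Q) − (16.6 + 0.4Q) = 6 → Q' = 52.9268.
Tax revenue = 6 × 52.9268 = $317.56 thousand.

$317.56 thousand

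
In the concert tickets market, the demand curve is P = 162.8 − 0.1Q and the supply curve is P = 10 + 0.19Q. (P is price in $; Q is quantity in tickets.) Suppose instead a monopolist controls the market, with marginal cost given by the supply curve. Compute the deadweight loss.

Competitive equilibrium: 162.8 − 0.1Q = 10 + 0.19Q → Q* = 526.8966, P* = 110.1103.
Marginal revenue: MR = 162.8 − 0.2Q. Set MR = MC: 162.8 − 0.2Q = 10 + 0.19Q → Q_m = 391.7949.
Price P_m = 162.8 − 0.1·391.7949 = 123.6205; MC(Q_m) = 10 + 0.19·391.7949 = 84.441.
Competitive Q* = 526.8966, so ΔQ = 135.1017; wedge = 123.6205 − 84.441 = 39.1795.
Deadweight loss = ½ × 135.1017 × 39.1795 = $2646.61.

$2646.61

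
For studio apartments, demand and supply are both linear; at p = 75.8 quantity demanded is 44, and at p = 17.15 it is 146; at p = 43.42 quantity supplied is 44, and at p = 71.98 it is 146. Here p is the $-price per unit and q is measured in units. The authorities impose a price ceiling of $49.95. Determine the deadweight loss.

$90.50

Demand slope = (17.15 − 75.8)/(146 − 44) = −0.575, so p = 101.1 − 0.575q.
Supply slope = (71.98 − 43.42)/(146 − 44) = 0.28, so p = 31.1 + 0.28q.
Competitive equilibrium: 101.1 − 0.575q = 31.1 + 0.28q → q* = 81.8713, p* = 54.024.
At the ceiling p = 49.95, quantity supplied = (49.95 − 31.1)/0.28 = 67.3214.
Willingness to pay at q' = 67.3214: 101.1 − 0.575·67.3214 = 62.3902.
Δq = 81.8713 − 67.3214 = 14.5499; wedge = 62.3902 − 49.95 = 12.4402.
The triangle = ½ × 14.5499 × 12.4402 = $90.50.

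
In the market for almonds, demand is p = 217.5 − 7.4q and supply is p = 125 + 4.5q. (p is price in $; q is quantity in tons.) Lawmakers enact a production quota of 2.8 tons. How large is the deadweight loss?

Competitive equilibrium: 217.5 − 7.4q = 125 + 4.5q → q* = 7.7731, p* = 159.979.
At q = 2.8: demand price = 217.5 − 7.4·2.8 = 196.78; supply price = 125 + 4.5·2.8 = 137.6.
Δq = 7.7731 − 2.8 = 4.9731; wedge = 196.78 − 137.6 = 59.18.
DWL = ½ × 4.9731 × 59.18 = $147.15.

$147.15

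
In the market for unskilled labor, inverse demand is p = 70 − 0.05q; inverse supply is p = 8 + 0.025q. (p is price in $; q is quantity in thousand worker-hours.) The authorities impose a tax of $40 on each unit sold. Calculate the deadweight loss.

$10666.67 thousand

Competitive equilibrium: 70 − 0.05q = 8 + 0.025q → q* = 826.6667, p* = 28.6667.
With the tax, the buyer price exceeds the seller price by 40: (70 − 0.05q) − (8 + 0.025q) = 40 → q' = 293.3333.
Δq = 826.6667 − 293.3333 = 533.3334; the wedge equals the tax, 40.
Deadweight loss = ½ × 533.3334 × 40 = $10666.67 thousand.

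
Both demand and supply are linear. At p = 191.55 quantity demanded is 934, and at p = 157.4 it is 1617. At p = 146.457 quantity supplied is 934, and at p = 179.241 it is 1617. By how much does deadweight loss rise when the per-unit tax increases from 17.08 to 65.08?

20120.82

Demand slope = (157.4 − 191.55)/(1617 − 934) = −0.05, so p = 238.25 − 0.05q.
Supply slope = (179.241 − 146.457)/(1617 − 934) = 0.048, so p = 101.625 + 0.048q.
Competitive equilibrium: 238.25 − 0.05q = 101.625 + 0.048q → q* = 1394.1327, p* = 168.5434.
For a per-unit tax t: Δq = t/0.098, so DWL = ½·t·(t/0.098) = t²/0.196.
At t = 17.08: DWL = 1488.4. At t = 65.08: DWL = 21609.216.
Increase = 21609.216 − 1488.4 = 20120.82.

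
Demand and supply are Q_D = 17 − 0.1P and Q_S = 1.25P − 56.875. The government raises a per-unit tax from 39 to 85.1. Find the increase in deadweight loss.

In inverse form: demand P = 170 − 10Q, supply P = 45.5 + 0.8Q.
Competitive equilibrium: 170 − 10Q = 45.5 + 0.8Q → Q* = 11.5278, P* = 54.7222.
For a per-unit tax t: ΔQ = t/10.8, so DWL = ½·t·(t/10.8) = t²/21.6.
At t = 39: DWL = 70.417. At t = 85.1: DWL = 335.278.
Increase = 335.278 − 70.417 = 264.86.

264.86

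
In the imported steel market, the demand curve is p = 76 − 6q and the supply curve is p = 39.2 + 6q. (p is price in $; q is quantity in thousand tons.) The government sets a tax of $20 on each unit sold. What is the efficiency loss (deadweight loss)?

Competitive equilibrium: 76 − 6q = 39.2 + 6q → q* = 3.0667, p* = 57.6.
With the tax, the buyer price exceeds the seller price by 20: (76 − 6q) − (39.2 + 6q) = 20 → q' = 1.4.
Δq = 3.0667 − 1.4 = 1.6667; the wedge equals the tax, 20.
Welfare loss = ½ × 1.6667 × 20 = $16.67 thousand.

$16.67 thousand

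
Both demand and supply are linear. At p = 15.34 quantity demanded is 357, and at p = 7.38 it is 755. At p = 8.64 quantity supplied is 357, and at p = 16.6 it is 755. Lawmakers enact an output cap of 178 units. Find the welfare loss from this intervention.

2401.245

Demand slope = (7.38 − 15.34)/(755 − 357) = −0.02, so p = 22.48 − 0.02q.
Supply slope = (16.6 − 8.64)/(755 − 357) = 0.02, so p = 1.5 + 0.02q.
Competitive equilibrium: 22.48 − 0.02q = 1.5 + 0.02q → q* = 524.5, p* = 11.99.
At q = 178: demand price = 22.48 − 0.02·178 = 18.92; supply price = 1.5 + 0.02·178 = 5.06.
Δq = 524.5 − 178 = 346.5; wedge = 18.92 − 5.06 = 13.86.
DWL = ½ × 346.5 × 13.86 = 2401.245.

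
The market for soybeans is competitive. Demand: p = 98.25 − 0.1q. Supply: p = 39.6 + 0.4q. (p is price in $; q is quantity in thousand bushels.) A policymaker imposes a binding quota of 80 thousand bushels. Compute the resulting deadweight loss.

Competitive equilibrium: 98.25 − 0.1q = 39.6 + 0.4q → q* = 117.3, p* = 86.52.
At q = 80: demand price = 98.25 − 0.1·80 = 90.25; supply price = 39.6 + 0.4·80 = 71.6.
Δq = 117.3 − 80 = 37.3; wedge = 90.25 − 71.6 = 18.65.
Welfare loss = ½ × 37.3 × 18.65 = $347.82 thousand.

$347.82 thousand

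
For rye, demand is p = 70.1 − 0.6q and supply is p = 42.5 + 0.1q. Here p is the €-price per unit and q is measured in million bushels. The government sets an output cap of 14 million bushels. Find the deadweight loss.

Competitive equilibrium: 70.1 − 0.6q = 42.5 + 0.1q → q* = 39.4286, p* = 46.4429.
At q = 14: demand price = 70.1 − 0.6·14 = 61.7; supply price = 42.5 + 0.1·14 = 43.9.
Δq = 39.4286 − 14 = 25.4286; wedge = 61.7 − 43.9 = 17.8.
The triangle = ½ × 25.4286 × 17.8 = €226.31 million.

€226.31 million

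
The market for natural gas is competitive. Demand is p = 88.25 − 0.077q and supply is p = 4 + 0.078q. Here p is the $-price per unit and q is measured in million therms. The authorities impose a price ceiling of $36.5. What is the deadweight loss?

Competitive equilibrium: 88.25 − 0.077q = 4 + 0.078q → q* = 543.5484, p* = 46.3968.
At the ceiling p = 36.5, quantity supplied = (36.5 − 4)/0.078 = 416.6667.
Willingness to pay at q' = 416.6667: 88.25 − 0.077·416.6667 = 56.1667.
Δq = 543.5484 − 416.6667 = 126.8817; wedge = 56.1667 − 36.5 = 19.6667.
The triangle = ½ × 126.8817 × 19.6667 = $1247.67 million.

$1247.67 million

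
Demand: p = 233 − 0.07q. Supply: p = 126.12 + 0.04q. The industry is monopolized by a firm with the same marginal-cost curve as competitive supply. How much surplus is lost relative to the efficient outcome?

Competitive equilibrium: 233 − 0.07q = 126.12 + 0.04q → q* = 971.63636, p* = 164.98545.
Marginal revenue: MR = 233 − 0.14q. Set MR = MC: 233 − 0.14q = 126.12 + 0.04q → q_m = 593.77778.
Price p_m = 233 − 0.07·593.77778 = 191.43556; MC(q_m) = 126.12 + 0.04·593.77778 = 149.87111.
Competitive q* = 971.63636, so Δq = 377.85858; wedge = 191.43556 − 149.87111 = 41.56445.
DWL = ½ × 377.85858 × 41.56445 = 7852.74.

7852.74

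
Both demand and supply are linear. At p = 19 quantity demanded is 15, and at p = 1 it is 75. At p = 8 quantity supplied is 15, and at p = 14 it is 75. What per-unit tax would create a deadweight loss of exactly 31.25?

Demand slope = (1 − 19)/(75 − 15) = −0.3, so p = 23.5 − 0.3q.
Supply slope = (14 − 8)/(75 − 15) = 0.1, so p = 6.5 + 0.1q.
Competitive equilibrium: 23.5 − 0.3q = 6.5 + 0.1q → q* = 42.5, p* = 10.75.
A tax t gives Δq = t/0.4 and wedge t, so DWL = t²/0.8.
t²/0.8 = 31.25 → t² = 25 → t = 5.

5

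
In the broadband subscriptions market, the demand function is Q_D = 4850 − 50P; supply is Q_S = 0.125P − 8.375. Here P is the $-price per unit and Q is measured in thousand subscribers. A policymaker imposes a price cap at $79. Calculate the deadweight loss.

In inverse form: demand P = 97 − 0.02Q, supply P = 67 + 8Q.
Competitive equilibrium: 97 − 0.02Q = 67 + 8Q → Q* = 3.7406, P* = 96.9252.
At the ceiling P = 79, quantity supplied = (79 − 67)/8 = 1.5.
Willingness to pay at Q' = 1.5: 97 − 0.02·1.5 = 96.97.
ΔQ = 3.7406 − 1.5 = 2.2406; wedge = 96.97 − 79 = 17.97.
Welfare loss = ½ × 2.2406 × 17.97 = $20.13 thousand.

$20.13 thousand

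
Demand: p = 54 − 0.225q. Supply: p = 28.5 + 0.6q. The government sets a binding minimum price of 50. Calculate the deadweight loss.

Competitive equilibrium: 54 − 0.225q = 28.5 + 0.6q → q* = 30.9091, p* = 47.0455.
At the floor p = 50, quantity demanded = (54 − 50)/0.225 = 17.7778.
Sellers' marginal cost at q' = 17.7778: 28.5 + 0.6·17.7778 = 39.1667.
Δq = 30.9091 − 17.7778 = 13.1313; wedge = 50 − 39.1667 = 10.8333.
The triangle = ½ × 13.1313 × 10.8333 = 71.13.

71.13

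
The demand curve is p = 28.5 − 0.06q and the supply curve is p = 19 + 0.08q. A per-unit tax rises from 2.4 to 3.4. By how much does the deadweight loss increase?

20.71

Competitive equilibrium: 28.5 − 0.06q = 19 + 0.08q → q* = 67.8571, p* = 24.4286.
For a per-unit tax t: Δq = t/0.14, so DWL = ½·t·(t/0.14) = t²/0.28.
At t = 2.4: DWL = 20.5714. At t = 3.4: DWL = 41.2857.
Increase = 41.2857 − 20.5714 = 20.71.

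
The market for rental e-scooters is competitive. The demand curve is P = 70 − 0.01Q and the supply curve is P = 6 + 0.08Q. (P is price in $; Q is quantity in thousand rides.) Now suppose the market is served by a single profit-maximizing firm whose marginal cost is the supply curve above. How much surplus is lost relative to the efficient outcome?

$227.56 thousand

Competitive equilibrium: 70 − 0.01Q = 6 + 0.08Q → Q* = 711.1111, P* = 62.8889.
Marginal revenue: MR = 70 − 0.02Q. Set MR = MC: 70 − 0.02Q = 6 + 0.08Q → Q_m = 640.
Price P_m = 70 − 0.01·640 = 63.6; MC(Q_m) = 6 + 0.08·640 = 57.2.
Competitive Q* = 711.1111, so ΔQ = 71.1111; wedge = 63.6 − 57.2 = 6.4.
DWL = ½ × 71.1111 × 6.4 = $227.56 thousand.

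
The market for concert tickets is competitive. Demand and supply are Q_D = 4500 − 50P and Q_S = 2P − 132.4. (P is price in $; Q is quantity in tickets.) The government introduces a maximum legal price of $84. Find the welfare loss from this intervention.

In inverse form: demand P = 90 − 0.02Q, supply P = 66.2 + 0.5Q.
Competitive equilibrium: 90 − 0.02Q = 66.2 + 0.5Q → Q* = 45.7692, P* = 89.0846.
At the ceiling P = 84, quantity supplied = (84 − 66.2)/0.5 = 35.6.
Willingness to pay at Q' = 35.6: 90 − 0.02·35.6 = 89.288.
ΔQ = 45.7692 − 35.6 = 10.1692; wedge = 89.288 − 84 = 5.288.
Welfare loss = ½ × 10.1692 × 5.288 = $26.89.

$26.89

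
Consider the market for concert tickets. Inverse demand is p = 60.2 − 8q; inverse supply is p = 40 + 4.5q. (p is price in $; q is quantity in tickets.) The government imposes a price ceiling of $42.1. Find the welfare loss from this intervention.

Competitive equilibrium: 60.2 − 8q = 40 + 4.5q → q* = 1.616, p* = 47.272.
At the ceiling p = 42.1, quantity supplied = (42.1 − 40)/4.5 = 0.4667.
Willingness to pay at q' = 0.4667: 60.2 − 8·0.4667 = 56.4664.
Δq = 1.616 − 0.4667 = 1.1493; wedge = 56.4664 − 42.1 = 14.3664.
Welfare loss = ½ × 1.1493 × 14.3664 = $8.26.

$8.26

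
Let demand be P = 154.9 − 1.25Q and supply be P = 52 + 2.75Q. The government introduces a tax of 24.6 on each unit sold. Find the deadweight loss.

Competitive equilibrium: 154.9 − 1.25Q = 52 + 2.75Q → Q* = 25.725, P* = 122.7438.
With the tax, the buyer price exceeds the seller price by 24.6: (154.9 − 1.25Q) − (52 + 2.75Q) = 24.6 → Q' = 19.575.
ΔQ = 25.725 − 19.575 = 6.15; the wedge equals the tax, 24.6.
DWL = ½ × 6.15 × 24.6 = 75.645.

75.645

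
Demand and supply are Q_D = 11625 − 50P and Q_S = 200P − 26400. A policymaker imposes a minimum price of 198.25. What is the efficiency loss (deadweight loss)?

66556.95

In inverse form: demand P = 232.5 − 0.02Q, supply P = 132 + 0.005Q.
Competitive equilibrium: 232.5 − 0.02Q = 132 + 0.005Q → Q* = 4020, P* = 152.1.
At the floor P = 198.25, quantity demanded = (232.5 − 198.25)/0.02 = 1712.5.
Sellers' marginal cost at Q' = 1712.5: 132 + 0.005·1712.5 = 140.5625.
ΔQ = 4020 − 1712.5 = 2307.5; wedge = 198.25 − 140.5625 = 57.6875.
Welfare loss = ½ × 2307.5 × 57.6875 = 66556.95.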